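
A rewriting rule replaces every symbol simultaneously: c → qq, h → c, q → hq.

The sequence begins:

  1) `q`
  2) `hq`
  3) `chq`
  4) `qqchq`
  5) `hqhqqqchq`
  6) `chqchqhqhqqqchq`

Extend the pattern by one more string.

qqchqqqchqchqchqhqhqqqchq

Applying the rule to each of the 15 symbols of chqchqhqhqqqchq gives the pieces qq c hq qq c hq c hq c hq hq hq qq c hq, which concatenate to the answer.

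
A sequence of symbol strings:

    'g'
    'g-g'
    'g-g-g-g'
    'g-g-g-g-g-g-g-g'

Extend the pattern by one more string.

g-g-g-g-g-g-g-g-g-g-g-g-g-g-g-g

Every step duplicates the string with '-' between the halves.
So the next term is two copies of g-g-g-g-g-g-g-g with '-' between the halves.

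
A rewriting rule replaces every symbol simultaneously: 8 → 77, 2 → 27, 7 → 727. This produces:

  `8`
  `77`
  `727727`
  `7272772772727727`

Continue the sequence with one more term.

727277272772772727727727277272772772727727

φ(7272772772727727) expands symbol-by-symbol to 727 27 727 27 727 727 27 727 727 27 727 27 727 727 27 727; joining the 16 pieces gives the next term.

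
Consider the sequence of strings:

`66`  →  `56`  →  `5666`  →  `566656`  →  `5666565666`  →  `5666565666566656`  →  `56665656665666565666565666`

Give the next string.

566656566656665656665656665666565666566656

Each term (from the third on) is the previous term followed by the one before it: term 3 = 56·66 = 5666.
The next term joins 56665656665666565666565666 and 5666565666566656.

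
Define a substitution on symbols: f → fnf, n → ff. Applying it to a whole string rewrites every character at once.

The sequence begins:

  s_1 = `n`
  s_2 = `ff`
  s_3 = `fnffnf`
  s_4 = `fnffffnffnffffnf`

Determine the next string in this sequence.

Replace each of the 16 characters of fnffffnffnffffnf in place — fnf ff fnf fnf fnf fnf ff fnf fnf ff fnf fnf fnf fnf ff fnf — and concatenate.

fnffffnffnffnffnffffnffnffffnffnffnffnffffnf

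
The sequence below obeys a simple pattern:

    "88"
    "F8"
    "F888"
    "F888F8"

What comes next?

This is a Fibonacci-style word recurrence s(k) = s(k−1)·s(k−2): e.g. F8·88 = F888.
So term 5 is F888F8·F888.

F888F8F888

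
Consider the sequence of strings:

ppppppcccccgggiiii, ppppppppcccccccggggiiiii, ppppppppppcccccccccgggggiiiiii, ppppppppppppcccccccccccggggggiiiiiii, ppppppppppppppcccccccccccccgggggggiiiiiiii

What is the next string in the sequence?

ppppppppppppppppcccccccccccccccggggggggiiiiiiiii

Term n consists of 2n+2 p's, followed by 2n+1 c's, followed by n+1 g's, followed by n+2 i's, where the shown terms are n = 2, 3, 4, 5, 6.
For the next term, n = 7, so the run lengths are 16, 15, 8, 9.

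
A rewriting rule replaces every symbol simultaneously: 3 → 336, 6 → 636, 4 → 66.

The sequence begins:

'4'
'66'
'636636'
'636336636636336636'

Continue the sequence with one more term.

Rewriting the 18 symbols of 636336636636336636 one by one yields 636 336 636 336 336 636 636 336 636 636 336 636 336 336 636 636 336 636; concatenated:

636336636336336636636336636636336636336336636636336636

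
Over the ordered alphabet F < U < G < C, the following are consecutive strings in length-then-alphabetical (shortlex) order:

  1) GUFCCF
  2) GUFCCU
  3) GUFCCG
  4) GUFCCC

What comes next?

Find the rightmost character of GUFCCC below C, bump it to the next letter, and reset everything to its right to F.

GUUFFF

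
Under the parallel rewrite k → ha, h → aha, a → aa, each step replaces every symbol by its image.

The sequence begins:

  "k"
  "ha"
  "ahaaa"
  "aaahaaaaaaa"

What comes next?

Rewriting each symbol of aaahaaaaaaa: a→aa, a→aa, a→aa, h→aha, a→aa, a→aa, a→aa, a→aa, a→aa, a→aa, a→aa, which concatenates to aa aa aa aha aa aa aa aa aa aa aa.

aaaaaaahaaaaaaaaaaaaaaa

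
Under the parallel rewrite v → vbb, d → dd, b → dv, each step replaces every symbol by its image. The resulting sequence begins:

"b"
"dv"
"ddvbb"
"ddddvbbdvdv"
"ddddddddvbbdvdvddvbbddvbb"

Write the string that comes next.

Rewriting the 25 symbols of ddddddddvbbdvdvddvbbddvbb one by one yields dd dd dd dd dd dd dd dd vbb dv dv dd vbb dd vbb dd dd vbb dv dv dd dd vbb dv dv; concatenated:

ddddddddddddddddvbbdvdvddvbbddvbbddddvbbdvdvddddvbbdvdv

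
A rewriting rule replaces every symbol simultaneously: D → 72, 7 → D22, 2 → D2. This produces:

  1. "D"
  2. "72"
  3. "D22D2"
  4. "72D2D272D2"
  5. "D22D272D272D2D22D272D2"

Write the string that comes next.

72D2D272D2D22D272D2D22D272D272D2D272D2D22D272D2

φ(D22D272D272D2D22D272D2) expands symbol-by-symbol to 72 D2 D2 72 D2 D22 D2 72 D2 D22 D2 72 D2 72 D2 D2 72 D2 D22 D2 72 D2; joining the 22 pieces gives the next term.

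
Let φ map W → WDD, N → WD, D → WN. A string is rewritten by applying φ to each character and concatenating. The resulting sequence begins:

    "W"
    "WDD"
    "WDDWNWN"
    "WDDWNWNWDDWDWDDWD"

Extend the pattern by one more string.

Rewriting the 17 symbols of WDDWNWNWDDWDWDDWD one by one yields WDD WN WN WDD WD WDD WD WDD WN WN WDD WN WDD WN WN WDD WN; concatenated:

WDDWNWNWDDWDWDDWDWDDWNWNWDDWNWDDWNWNWDDWN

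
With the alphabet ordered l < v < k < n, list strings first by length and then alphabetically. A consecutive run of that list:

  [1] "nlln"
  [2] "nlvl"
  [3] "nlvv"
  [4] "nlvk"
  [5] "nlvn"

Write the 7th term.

nlkv

Continuing the enumeration 2 steps past nlvn: nlvn → nlkl → (answer).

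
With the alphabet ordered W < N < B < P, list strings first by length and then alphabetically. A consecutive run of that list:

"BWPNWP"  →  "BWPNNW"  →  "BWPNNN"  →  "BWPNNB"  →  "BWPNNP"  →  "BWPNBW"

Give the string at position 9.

BWPNBP

Advancing 3 positions from BWPNBW through BWPNBW → BWPNBN → BWPNBB reaches term 9.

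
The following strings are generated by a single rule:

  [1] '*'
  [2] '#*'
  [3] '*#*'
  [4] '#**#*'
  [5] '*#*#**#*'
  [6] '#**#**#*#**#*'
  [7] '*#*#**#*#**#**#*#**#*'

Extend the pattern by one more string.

#**#**#*#**#**#*#**#*#**#**#*#**#*

This is a Fibonacci-style word recurrence s(k) = s(k−2)·s(k−1): e.g. *·#* = *#*.
Continuing: #**#**#*#**#* · *#*#**#*#**#**#*#**#* gives term 8.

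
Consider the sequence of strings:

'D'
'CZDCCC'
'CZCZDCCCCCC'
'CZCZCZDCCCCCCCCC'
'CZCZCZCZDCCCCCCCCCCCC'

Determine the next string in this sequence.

CZCZCZCZCZDCCCCCCCCCCCCCCC

s(k+1) = CZ·s(k)·CCC, so each term gains CZ as a prefix and CCC as a suffix.
One more step from CZCZCZCZDCCCCCCCCCCCC gives the answer.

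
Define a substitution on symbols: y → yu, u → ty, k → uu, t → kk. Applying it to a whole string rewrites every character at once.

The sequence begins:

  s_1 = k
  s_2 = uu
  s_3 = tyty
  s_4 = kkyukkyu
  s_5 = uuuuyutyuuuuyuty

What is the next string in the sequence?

tytytytyyutykkyutytytytyyutykkyu

Replace each of the 16 characters of uuuuyutyuuuuyuty in place — ty ty ty ty yu ty kk yu ty ty ty ty yu ty kk yu — and concatenate.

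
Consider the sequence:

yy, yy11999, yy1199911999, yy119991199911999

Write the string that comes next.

Every step adds 11999 to the end: s(k+1) = s(k)·11999.
Applying this once more to yy119991199911999:

yy11999119991199911999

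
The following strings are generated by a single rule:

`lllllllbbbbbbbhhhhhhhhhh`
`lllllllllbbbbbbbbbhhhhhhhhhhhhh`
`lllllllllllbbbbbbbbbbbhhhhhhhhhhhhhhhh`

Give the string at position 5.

Reading off run lengths: l runs 7, 9, 11; b runs 7, 9, 11; h runs 10, 13, 16 — each is linear in n, where the shown terms are n = 3, 4, 5.
For term 5, n = 7, so the run lengths are 15, 15, 22.

lllllllllllllllbbbbbbbbbbbbbbbhhhhhhhhhhhhhhhhhhhhhh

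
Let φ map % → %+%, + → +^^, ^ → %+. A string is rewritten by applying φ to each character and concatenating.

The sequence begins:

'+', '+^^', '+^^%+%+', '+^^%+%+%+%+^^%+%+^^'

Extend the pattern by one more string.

+^^%+%+%+%+^^%+%+^^%+%+^^%+%+^^%+%+%+%+^^%+%+^^%+%+

Applying the rule to each of the 19 symbols of +^^%+%+%+%+^^%+%+^^ gives the pieces +^^ %+ %+ %+% +^^ %+% +^^ %+% +^^ %+% +^^ %+ %+ %+% +^^ %+% +^^ %+ %+, which concatenate to the answer.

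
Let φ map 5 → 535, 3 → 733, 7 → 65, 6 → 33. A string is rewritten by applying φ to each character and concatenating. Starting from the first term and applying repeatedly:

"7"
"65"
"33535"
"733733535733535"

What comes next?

Applying the rule to each of the 15 symbols of 733733535733535 gives the pieces 65 733 733 65 733 733 535 733 535 65 733 733 535 733 535, which concatenate to the answer.

657337336573373353573353565733733535733535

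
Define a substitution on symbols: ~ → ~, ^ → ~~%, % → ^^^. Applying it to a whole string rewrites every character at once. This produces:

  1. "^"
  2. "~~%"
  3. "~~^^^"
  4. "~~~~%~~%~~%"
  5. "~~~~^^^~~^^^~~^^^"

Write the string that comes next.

~~~~~~%~~%~~%~~~~%~~%~~%~~~~%~~%~~%

φ(~~~~^^^~~^^^~~^^^) expands symbol-by-symbol to ~ ~ ~ ~ ~~% ~~% ~~% ~ ~ ~~% ~~% ~~% ~ ~ ~~% ~~% ~~%; joining the 17 pieces gives the next term.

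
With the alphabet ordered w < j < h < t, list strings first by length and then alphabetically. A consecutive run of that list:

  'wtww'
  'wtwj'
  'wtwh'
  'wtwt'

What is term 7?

wtjh

Stepping forward 3 times from wtwt: wtwt → wtjw → wtjj, then the target.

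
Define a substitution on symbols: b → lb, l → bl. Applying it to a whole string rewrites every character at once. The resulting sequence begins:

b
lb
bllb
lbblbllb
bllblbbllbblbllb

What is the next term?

Replace each of the 16 characters of bllblbbllbblbllb in place — lb bl bl lb bl lb lb bl bl lb lb bl lb bl bl lb — and concatenate.

lbblbllbbllblbblbllblbbllbblbllb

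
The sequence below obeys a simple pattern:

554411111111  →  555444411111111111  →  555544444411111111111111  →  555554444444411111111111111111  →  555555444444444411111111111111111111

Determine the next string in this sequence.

Reading off run lengths: 5 runs 2, 3, 4, 5, 6; 4 runs 2, 4, 6, 8, 10; 1 runs 8, 11, 14, 17, 20 — each is linear in n, where the shown terms are n = 2, 3, 4, 5, 6.
Setting n = 7 gives 7, 12, 23 characters in each block.

555555544444444444411111111111111111111111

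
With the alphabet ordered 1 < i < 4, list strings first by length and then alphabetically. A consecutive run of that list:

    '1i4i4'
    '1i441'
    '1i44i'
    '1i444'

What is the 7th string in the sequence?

14114

Advancing 3 positions from 1i444 through 1i444 → 14111 → 1411i reaches term 7.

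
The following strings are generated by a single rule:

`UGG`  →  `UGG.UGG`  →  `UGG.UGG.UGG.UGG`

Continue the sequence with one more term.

UGG.UGG.UGG.UGG.UGG.UGG.UGG.UGG

s(k+1) = s(k)·.·s(k) — each term doubles the last with '.' between the halves.
One more doubling of UGG.UGG.UGG.UGG gives the answer.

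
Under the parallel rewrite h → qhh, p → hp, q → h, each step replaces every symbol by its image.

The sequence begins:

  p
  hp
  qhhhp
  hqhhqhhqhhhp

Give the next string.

qhhhqhhqhhhqhhqhhhqhhqhhqhhhp

Expanding hqhhqhhqhhhp: h→qhh, q→h, h→qhh, h→qhh, q→h, h→qhh, h→qhh, q→h, h→qhh, h→qhh, h→qhh, p→hp. Concatenated: qhh h qhh qhh h qhh qhh h qhh qhh qhh hp.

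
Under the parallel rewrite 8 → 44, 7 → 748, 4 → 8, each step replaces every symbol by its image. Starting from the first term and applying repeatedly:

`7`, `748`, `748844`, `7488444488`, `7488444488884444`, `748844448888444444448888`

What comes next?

748844448888444444448888888844444444

Replace each of the 24 characters of 748844448888444444448888 in place — 748 8 44 44 8 8 8 8 44 44 44 44 8 8 8 8 8 8 8 8 44 44 44 44 — and concatenate.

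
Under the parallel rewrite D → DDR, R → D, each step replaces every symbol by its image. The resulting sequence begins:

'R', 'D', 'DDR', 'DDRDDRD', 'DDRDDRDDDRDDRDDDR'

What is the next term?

Rewriting the 17 symbols of DDRDDRDDDRDDRDDDR one by one yields DDR DDR D DDR DDR D DDR DDR DDR D DDR DDR D DDR DDR DDR D; concatenated:

DDRDDRDDDRDDRDDDRDDRDDRDDDRDDRDDDRDDRDDRD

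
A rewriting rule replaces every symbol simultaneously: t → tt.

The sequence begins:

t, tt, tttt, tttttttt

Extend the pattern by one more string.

Rewriting each symbol of tttttttt: t→tt, t→tt, t→tt, t→tt, t→tt, t→tt, t→tt, t→tt, which concatenates to tt tt tt tt tt tt tt tt.

tttttttttttttttt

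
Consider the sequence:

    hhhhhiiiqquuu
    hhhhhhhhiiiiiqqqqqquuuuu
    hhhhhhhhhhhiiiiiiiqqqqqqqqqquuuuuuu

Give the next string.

hhhhhhhhhhhhhhiiiiiiiiiqqqqqqqqqqqqqquuuuuuuuu

The n-th term is 3n+2 h's then 2n+1 i's then 4n-2 q's then 2n+1 u's (n = 1, 2, …).
For the next term, n = 4, so the run lengths are 14, 9, 14, 9.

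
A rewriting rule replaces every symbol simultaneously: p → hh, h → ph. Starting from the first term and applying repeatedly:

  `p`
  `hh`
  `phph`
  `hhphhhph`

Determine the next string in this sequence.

phphhhphphphhhph

Apply φ to hhphhhph symbol by symbol: h→ph, h→ph, p→hh, h→ph, h→ph, h→ph, p→hh, h→ph; joined: ph ph hh ph ph ph hh ph.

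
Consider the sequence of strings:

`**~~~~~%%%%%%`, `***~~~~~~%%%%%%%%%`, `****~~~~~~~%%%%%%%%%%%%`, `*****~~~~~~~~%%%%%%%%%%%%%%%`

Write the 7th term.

********~~~~~~~~~~~%%%%%%%%%%%%%%%%%%%%%%%%

Term n consists of n *'s, followed by n+3 ~'s, followed by 3n %'s, where the shown terms are n = 2, 3, 4, 5.
At n = 8 the blocks have lengths 8, 11, 24.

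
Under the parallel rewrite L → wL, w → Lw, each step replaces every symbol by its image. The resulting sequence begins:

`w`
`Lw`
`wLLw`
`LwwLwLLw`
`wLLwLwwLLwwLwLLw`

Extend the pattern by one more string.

LwwLwLLwwLLwLwwLwLLwLwwLLwwLwLLw

Replace each of the 16 characters of wLLwLwwLLwwLwLLw in place — Lw wL wL Lw wL Lw Lw wL wL Lw Lw wL Lw wL wL Lw — and concatenate.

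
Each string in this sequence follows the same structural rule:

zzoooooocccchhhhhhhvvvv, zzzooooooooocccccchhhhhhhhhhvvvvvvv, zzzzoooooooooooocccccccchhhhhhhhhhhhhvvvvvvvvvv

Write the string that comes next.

zzzzzooooooooooooooocccccccccchhhhhhhhhhhhhhhhvvvvvvvvvvvvv

Term n consists of n z's, followed by 3n o's, followed by 2n c's, followed by 3n+1 h's, followed by 3n-2 v's, where the shown terms are n = 2, 3, 4.
At n = 5 the blocks have lengths 5, 15, 10, 16, 13.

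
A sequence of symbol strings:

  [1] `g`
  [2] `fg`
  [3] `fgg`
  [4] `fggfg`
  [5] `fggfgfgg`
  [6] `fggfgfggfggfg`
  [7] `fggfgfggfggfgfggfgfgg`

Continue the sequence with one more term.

fggfgfggfggfgfggfgfggfggfgfggfggfg

From term 3 onward, concatenate the last term with the second-to-last: fg·g = fgg, fgg·fg = fggfg, …
So term 8 is fggfgfggfggfgfggfgfgg·fggfgfggfggfg.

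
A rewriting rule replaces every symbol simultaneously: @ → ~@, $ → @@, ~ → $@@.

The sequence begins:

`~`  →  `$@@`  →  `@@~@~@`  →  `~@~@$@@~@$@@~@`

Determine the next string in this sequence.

$@@~@$@@~@@@~@~@$@@~@@@~@~@$@@~@

Replace each of the 14 characters of ~@~@$@@~@$@@~@ in place — $@@ ~@ $@@ ~@ @@ ~@ ~@ $@@ ~@ @@ ~@ ~@ $@@ ~@ — and concatenate.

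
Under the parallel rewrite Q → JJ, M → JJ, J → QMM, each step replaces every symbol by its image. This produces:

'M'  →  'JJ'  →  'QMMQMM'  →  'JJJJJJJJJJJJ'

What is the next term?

QMMQMMQMMQMMQMMQMMQMMQMMQMMQMMQMMQMM

Expanding JJJJJJJJJJJJ: J→QMM, J→QMM, J→QMM, J→QMM, J→QMM, J→QMM, J→QMM, J→QMM, J→QMM, J→QMM, J→QMM, J→QMM. Concatenated: QMM QMM QMM QMM QMM QMM QMM QMM QMM QMM QMM QMM.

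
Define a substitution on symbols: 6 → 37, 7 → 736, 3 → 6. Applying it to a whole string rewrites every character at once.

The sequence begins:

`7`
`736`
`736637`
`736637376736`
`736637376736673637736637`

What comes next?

Applying the rule to each of the 24 symbols of 736637376736673637736637 gives the pieces 736 6 37 37 6 736 6 736 37 736 6 37 37 736 6 37 6 736 736 6 37 37 6 736, which concatenate to the answer.

736637376736673637736637377366376736736637376736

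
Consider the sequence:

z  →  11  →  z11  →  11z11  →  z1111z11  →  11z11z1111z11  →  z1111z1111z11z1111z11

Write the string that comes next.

11z11z1111z11z1111z1111z11z1111z11

Each term (from the third on) is the two preceding terms concatenated in order: term 3 = z·11 = z11.
The next term joins 11z11z1111z11 and z1111z1111z11z1111z11.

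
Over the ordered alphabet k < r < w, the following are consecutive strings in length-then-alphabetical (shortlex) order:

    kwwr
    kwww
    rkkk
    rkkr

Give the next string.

Find the rightmost character of rkkr below w, bump it to the next letter, and reset everything to its right to k.

rkkw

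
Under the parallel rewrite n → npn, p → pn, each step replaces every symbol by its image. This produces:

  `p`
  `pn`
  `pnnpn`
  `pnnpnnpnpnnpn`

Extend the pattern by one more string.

Rewriting the 13 symbols of pnnpnnpnpnnpn one by one yields pn npn npn pn npn npn pn npn pn npn npn pn npn; concatenated:

pnnpnnpnpnnpnnpnpnnpnpnnpnnpnpnnpn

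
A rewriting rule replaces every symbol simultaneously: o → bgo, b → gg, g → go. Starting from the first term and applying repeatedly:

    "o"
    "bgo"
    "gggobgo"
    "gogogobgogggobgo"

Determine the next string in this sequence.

Rewriting the 16 symbols of gogogobgogggobgo one by one yields go bgo go bgo go bgo gg go bgo go go go bgo gg go bgo; concatenated:

gobgogobgogobgogggobgogogogobgogggobgo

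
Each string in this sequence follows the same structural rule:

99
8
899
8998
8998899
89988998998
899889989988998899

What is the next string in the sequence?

Each term (from the third on) is the previous term followed by the one before it: term 3 = 8·99 = 899.
The next term joins 899889989988998899 and 89988998998.

89988998998899889989988998998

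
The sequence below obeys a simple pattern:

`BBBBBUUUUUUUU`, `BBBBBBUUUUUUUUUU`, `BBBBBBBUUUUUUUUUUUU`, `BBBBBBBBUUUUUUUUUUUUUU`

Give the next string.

Each string has the form B^{n+2} U^{2n+2}, where the shown terms are n = 3, 4, 5, 6.
For the next term, n = 7, so the run lengths are 9, 16.

BBBBBBBBBUUUUUUUUUUUUUUUU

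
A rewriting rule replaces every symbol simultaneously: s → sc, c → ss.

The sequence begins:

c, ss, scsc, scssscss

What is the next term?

Expanding scssscss: s→sc, c→ss, s→sc, s→sc, s→sc, c→ss, s→sc, s→sc. Concatenated: sc ss sc sc sc ss sc sc.

scssscscscssscsc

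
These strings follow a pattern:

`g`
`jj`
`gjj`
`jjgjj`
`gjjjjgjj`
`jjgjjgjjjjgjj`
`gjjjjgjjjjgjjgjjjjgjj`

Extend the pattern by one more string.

From term 3 onward, concatenate the second-to-last term with the last: g·jj = gjj, jj·gjj = jjgjj, …
So term 8 is jjgjjgjjjjgjj·gjjjjgjjjjgjjgjjjjgjj.

jjgjjgjjjjgjjgjjjjgjjjjgjjgjjjjgjj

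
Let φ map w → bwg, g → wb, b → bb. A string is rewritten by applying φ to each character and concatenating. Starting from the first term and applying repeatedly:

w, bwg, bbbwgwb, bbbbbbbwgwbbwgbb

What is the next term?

bbbbbbbbbbbbbbbwgwbbwgbbbbbwgwbbbbb

φ(bbbbbbbwgwbbwgbb) expands symbol-by-symbol to bb bb bb bb bb bb bb bwg wb bwg bb bb bwg wb bb bb; joining the 16 pieces gives the next term.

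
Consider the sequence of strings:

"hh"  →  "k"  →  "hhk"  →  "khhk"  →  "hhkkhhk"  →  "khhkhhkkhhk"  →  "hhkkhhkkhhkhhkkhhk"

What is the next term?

khhkhhkkhhkhhkkhhkkhhkhhkkhhk

This is a Fibonacci-style word recurrence s(k) = s(k−2)·s(k−1): e.g. hh·k = hhk.
The next term joins khhkhhkkhhk and hhkkhhkkhhkhhkkhhk.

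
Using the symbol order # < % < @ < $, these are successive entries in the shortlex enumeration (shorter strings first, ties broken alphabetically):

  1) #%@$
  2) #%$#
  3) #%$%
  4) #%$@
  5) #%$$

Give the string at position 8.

#@#@

Continuing the enumeration 3 steps past #%$$: #%$$ → #@## → #@#% → (answer).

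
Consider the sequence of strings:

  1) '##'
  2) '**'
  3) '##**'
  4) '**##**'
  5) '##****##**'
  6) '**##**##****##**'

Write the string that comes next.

##****##****##**##****##**

Each term (from the third on) is the two preceding terms concatenated in order: term 3 = ##·** = ##**.
So term 7 is ##****##**·**##**##****##**.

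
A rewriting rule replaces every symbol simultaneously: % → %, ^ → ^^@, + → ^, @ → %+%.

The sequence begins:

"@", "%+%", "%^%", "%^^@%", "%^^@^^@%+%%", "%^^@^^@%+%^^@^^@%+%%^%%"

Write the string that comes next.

Replace each of the 23 characters of %^^@^^@%+%^^@^^@%+%%^%% in place — % ^^@ ^^@ %+% ^^@ ^^@ %+% % ^ % ^^@ ^^@ %+% ^^@ ^^@ %+% % ^ % % ^^@ % % — and concatenate.

%^^@^^@%+%^^@^^@%+%%^%^^@^^@%+%^^@^^@%+%%^%%^^@%%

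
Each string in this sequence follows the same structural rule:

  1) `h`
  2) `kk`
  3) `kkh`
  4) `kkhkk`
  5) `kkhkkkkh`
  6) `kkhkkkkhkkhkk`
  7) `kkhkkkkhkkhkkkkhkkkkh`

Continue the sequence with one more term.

Each term (from the third on) is the previous term followed by the one before it: term 3 = kk·h = kkh.
Continuing: kkhkkkkhkkhkkkkhkkkkh · kkhkkkkhkkhkk gives term 8.

kkhkkkkhkkhkkkkhkkkkhkkhkkkkhkkhkk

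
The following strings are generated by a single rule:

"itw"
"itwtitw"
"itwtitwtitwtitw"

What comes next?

itwtitwtitwtitwtitwtitwtitwtitw

Each string is two copies of the previous one joined by 't'.
One more doubling of itwtitwtitwtitw gives the answer.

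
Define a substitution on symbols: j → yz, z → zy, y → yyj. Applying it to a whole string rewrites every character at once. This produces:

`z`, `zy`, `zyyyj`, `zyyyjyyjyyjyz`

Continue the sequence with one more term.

zyyyjyyjyyjyzyyjyyjyzyyjyyjyzyyjzy

Applying the rule to each of the 13 symbols of zyyyjyyjyyjyz gives the pieces zy yyj yyj yyj yz yyj yyj yz yyj yyj yz yyj zy, which concatenate to the answer.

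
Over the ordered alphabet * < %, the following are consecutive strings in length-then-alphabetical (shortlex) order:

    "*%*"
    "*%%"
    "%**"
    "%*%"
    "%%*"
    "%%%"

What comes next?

After %%% the length-3 strings are exhausted; the first length-4 string is 4 copies of *.

****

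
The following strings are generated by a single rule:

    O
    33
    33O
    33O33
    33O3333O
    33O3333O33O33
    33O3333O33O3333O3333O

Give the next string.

33O3333O33O3333O3333O33O3333O33O33

From term 3 onward, concatenate the last term with the second-to-last: 33·O = 33O, 33O·33 = 33O33, …
So term 8 is 33O3333O33O3333O3333O·33O3333O33O33.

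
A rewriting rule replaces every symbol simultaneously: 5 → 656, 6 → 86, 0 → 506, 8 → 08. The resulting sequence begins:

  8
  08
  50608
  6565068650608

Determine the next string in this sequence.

86656866565068608866565068650608

Replace each of the 13 characters of 6565068650608 in place — 86 656 86 656 506 86 08 86 656 506 86 506 08 — and concatenate.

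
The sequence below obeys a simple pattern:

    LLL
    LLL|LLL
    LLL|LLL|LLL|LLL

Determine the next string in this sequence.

LLL|LLL|LLL|LLL|LLL|LLL|LLL|LLL

s(k+1) = s(k)·|·s(k) — each term doubles the last with '|' between the halves.
So the next term is two copies of LLL|LLL|LLL|LLL with '|' between the halves.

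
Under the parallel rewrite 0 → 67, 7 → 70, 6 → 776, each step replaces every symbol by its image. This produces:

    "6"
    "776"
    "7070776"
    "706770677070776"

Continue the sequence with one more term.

Applying the rule to each of the 15 symbols of 706770677070776 gives the pieces 70 67 776 70 70 67 776 70 70 67 70 67 70 70 776, which concatenate to the answer.

706777670706777670706770677070776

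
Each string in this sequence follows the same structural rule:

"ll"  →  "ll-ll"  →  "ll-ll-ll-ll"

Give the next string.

Each string is two copies of the previous one joined by '-'.
Doubling ll-ll-ll-ll with '-' between the halves:

ll-ll-ll-ll-ll-ll-ll-ll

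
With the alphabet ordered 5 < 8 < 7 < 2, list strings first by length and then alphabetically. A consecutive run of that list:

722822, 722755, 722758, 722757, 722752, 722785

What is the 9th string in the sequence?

Continuing the enumeration 3 steps past 722785: 722785 → 722788 → 722787 → (answer).

722782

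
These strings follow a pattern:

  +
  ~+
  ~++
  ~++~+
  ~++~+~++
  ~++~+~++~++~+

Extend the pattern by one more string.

~++~+~++~++~+~++~+~++

Each term (from the third on) is the previous term followed by the one before it: term 3 = ~+·+ = ~++.
The next term joins ~++~+~++~++~+ and ~++~+~++.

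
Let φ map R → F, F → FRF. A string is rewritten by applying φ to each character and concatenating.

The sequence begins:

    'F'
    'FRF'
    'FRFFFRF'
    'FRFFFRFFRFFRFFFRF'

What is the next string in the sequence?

φ(FRFFFRFFRFFRFFFRF) expands symbol-by-symbol to FRF F FRF FRF FRF F FRF FRF F FRF FRF F FRF FRF FRF F FRF; joining the 17 pieces gives the next term.

FRFFFRFFRFFRFFFRFFRFFFRFFRFFFRFFRFFRFFFRF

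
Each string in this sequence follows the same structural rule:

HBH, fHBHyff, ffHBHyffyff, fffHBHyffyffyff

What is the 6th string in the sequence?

fffffHBHyffyffyffyffyff

Every step adds f to the front and yff to the end of the previous string.
From fffHBHyffyffyff, 2 further steps: fffHBHyffyffyff → ffffHBHyffyffyffyff → (answer).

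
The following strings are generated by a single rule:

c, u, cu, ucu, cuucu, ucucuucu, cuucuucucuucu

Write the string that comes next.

ucucuucucuucuucucuucu

Each term (from the third on) is the two preceding terms concatenated in order: term 3 = c·u = cu.
Continuing: ucucuucu · cuucuucucuucu gives term 8.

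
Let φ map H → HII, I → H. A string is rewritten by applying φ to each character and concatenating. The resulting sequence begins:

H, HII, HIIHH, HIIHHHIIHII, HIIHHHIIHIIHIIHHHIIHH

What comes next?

φ(HIIHHHIIHIIHIIHHHIIHH) expands symbol-by-symbol to HII H H HII HII HII H H HII H H HII H H HII HII HII H H HII HII; joining the 21 pieces gives the next term.

HIIHHHIIHIIHIIHHHIIHHHIIHHHIIHIIHIIHHHIIHII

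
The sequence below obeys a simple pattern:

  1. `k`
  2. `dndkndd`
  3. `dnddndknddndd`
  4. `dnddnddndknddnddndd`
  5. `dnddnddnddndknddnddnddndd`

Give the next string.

s(k+1) = dnd·s(k)·ndd, so each term gains dnd as a prefix and ndd as a suffix.
So the next term is dnd·dnddnddnddndknddnddnddndd·ndd.

dnddnddnddnddndknddnddnddnddndd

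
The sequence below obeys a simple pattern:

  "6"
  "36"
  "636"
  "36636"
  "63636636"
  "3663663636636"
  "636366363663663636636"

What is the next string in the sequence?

Each term (from the third on) is the two preceding terms concatenated in order: term 3 = 6·36 = 636.
Continuing: 3663663636636 · 636366363663663636636 gives term 8.

3663663636636636366363663663636636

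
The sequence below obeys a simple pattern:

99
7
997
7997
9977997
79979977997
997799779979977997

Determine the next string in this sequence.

Each term (from the third on) is the two preceding terms concatenated in order: term 3 = 99·7 = 997.
So term 8 is 79979977997·997799779979977997.

79979977997997799779979977997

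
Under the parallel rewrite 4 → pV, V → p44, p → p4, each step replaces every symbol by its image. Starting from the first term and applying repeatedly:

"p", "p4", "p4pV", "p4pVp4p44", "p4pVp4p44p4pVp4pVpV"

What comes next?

Rewriting the 19 symbols of p4pVp4p44p4pVp4pVpV one by one yields p4 pV p4 p44 p4 pV p4 pV pV p4 pV p4 p44 p4 pV p4 p44 p4 p44; concatenated:

p4pVp4p44p4pVp4pVpVp4pVp4p44p4pVp4p44p4p44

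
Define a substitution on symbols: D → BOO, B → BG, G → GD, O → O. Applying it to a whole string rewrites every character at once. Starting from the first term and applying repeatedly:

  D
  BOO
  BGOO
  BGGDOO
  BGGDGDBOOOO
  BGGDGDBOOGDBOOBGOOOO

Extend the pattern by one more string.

BGGDGDBOOGDBOOBGOOGDBOOBGOOBGGDOOOO

Applying the rule to each of the 20 symbols of BGGDGDBOOGDBOOBGOOOO gives the pieces BG GD GD BOO GD BOO BG O O GD BOO BG O O BG GD O O O O, which concatenate to the answer.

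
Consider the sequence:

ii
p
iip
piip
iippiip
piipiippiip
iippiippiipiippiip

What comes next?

piipiippiipiippiippiipiippiip

This is a Fibonacci-style word recurrence s(k) = s(k−2)·s(k−1): e.g. ii·p = iip.
The next term joins piipiippiip and iippiippiipiippiip.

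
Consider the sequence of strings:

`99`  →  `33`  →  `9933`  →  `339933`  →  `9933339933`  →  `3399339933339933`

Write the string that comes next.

Each term (from the third on) is the two preceding terms concatenated in order: term 3 = 99·33 = 9933.
The next term joins 9933339933 and 3399339933339933.

99333399333399339933339933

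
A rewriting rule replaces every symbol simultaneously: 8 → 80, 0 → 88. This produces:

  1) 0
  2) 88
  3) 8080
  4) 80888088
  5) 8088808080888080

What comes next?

Replace each of the 16 characters of 8088808080888080 in place — 80 88 80 80 80 88 80 88 80 88 80 80 80 88 80 88 — and concatenate.

80888080808880888088808080888088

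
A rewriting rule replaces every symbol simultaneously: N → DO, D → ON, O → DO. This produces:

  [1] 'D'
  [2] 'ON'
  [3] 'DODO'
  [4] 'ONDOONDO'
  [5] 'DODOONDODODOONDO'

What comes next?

Applying the rule to each of the 16 symbols of DODOONDODODOONDO gives the pieces ON DO ON DO DO DO ON DO ON DO ON DO DO DO ON DO, which concatenate to the answer.

ONDOONDODODOONDOONDOONDODODOONDO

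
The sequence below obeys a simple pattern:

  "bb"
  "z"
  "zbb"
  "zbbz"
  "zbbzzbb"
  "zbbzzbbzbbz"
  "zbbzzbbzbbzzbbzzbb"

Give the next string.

From term 3 onward, concatenate the last term with the second-to-last: z·bb = zbb, zbb·z = zbbz, …
So term 8 is zbbzzbbzbbzzbbzzbb·zbbzzbbzbbz.

zbbzzbbzbbzzbbzzbbzbbzzbbzbbz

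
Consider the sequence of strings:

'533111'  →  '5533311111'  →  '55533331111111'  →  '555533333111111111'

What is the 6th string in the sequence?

The n-th term is n 5's then n+1 3's then 2n+1 1's (n = 1, 2, …).
Setting n = 6 gives 6, 7, 13 characters in each block.

55555533333331111111111111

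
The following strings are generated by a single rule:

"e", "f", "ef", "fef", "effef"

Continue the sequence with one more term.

Each term (from the third on) is the two preceding terms concatenated in order: term 3 = e·f = ef.
The next term joins fef and effef.

fefeffef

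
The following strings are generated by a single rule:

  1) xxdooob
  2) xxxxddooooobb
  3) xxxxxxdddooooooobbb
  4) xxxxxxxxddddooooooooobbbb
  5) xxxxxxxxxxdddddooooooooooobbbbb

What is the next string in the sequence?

The n-th term is 2n x's then n d's then 2n+1 o's then n b's (n = 1, 2, …).
For the next term, n = 6, so the run lengths are 12, 6, 13, 6.

xxxxxxxxxxxxddddddooooooooooooobbbbbb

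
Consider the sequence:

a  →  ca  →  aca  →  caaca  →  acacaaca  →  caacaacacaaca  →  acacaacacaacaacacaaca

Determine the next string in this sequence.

Each term (from the third on) is the two preceding terms concatenated in order: term 3 = a·ca = aca.
Continuing: caacaacacaaca · acacaacacaacaacacaaca gives term 8.

caacaacacaacaacacaacacaacaacacaaca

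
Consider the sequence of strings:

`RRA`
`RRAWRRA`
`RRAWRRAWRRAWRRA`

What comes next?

Every step duplicates the string with 'W' between the halves.
One more doubling of RRAWRRAWRRAWRRA gives the answer.

RRAWRRAWRRAWRRAWRRAWRRAWRRAWRRA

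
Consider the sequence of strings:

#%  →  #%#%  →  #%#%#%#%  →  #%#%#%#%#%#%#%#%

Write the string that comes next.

Every step duplicates the string.
Doubling #%#%#%#%#%#%#%#%:

#%#%#%#%#%#%#%#%#%#%#%#%#%#%#%#%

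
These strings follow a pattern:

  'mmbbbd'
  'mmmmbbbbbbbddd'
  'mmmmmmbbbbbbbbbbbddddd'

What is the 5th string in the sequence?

mmmmmmmmmmbbbbbbbbbbbbbbbbbbbddddddddd

Each string has the form m^{2n} b^{4n-1} d^{2n-1} (n = 1, 2, …).
At n = 5 the blocks have lengths 10, 19, 9.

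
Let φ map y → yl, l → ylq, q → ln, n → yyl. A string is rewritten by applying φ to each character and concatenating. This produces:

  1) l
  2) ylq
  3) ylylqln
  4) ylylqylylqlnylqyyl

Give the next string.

Replace each of the 18 characters of ylylqylylqlnylqyyl in place — yl ylq yl ylq ln yl ylq yl ylq ln ylq yyl yl ylq ln yl yl ylq — and concatenate.

ylylqylylqlnylylqylylqlnylqyylylylqlnylylylq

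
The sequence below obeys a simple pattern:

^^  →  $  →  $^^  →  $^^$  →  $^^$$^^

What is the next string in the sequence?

This is a Fibonacci-style word recurrence s(k) = s(k−1)·s(k−2): e.g. $·^^ = $^^.
Continuing: $^^$$^^ · $^^$ gives term 6.

$^^$$^^$^^$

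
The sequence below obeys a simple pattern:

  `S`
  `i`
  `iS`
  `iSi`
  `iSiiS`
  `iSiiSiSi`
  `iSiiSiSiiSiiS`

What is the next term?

Each term (from the third on) is the previous term followed by the one before it: term 3 = i·S = iS.
So term 8 is iSiiSiSiiSiiS·iSiiSiSi.

iSiiSiSiiSiiSiSiiSiSi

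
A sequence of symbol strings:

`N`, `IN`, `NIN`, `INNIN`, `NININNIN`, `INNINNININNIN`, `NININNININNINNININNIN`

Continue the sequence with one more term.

INNINNININNINNININNININNINNININNIN

Each term (from the third on) is the two preceding terms concatenated in order: term 3 = N·IN = NIN.
The next term joins INNINNININNIN and NININNININNINNININNIN.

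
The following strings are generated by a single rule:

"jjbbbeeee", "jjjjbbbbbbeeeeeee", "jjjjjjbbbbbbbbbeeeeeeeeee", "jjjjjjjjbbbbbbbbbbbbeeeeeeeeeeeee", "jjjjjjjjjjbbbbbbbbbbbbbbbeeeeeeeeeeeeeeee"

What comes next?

Each string has the form j^{2n} b^{3n} e^{3n+1} (n = 1, 2, …).
Setting n = 6 gives 12, 18, 19 characters in each block.

jjjjjjjjjjjjbbbbbbbbbbbbbbbbbbeeeeeeeeeeeeeeeeeee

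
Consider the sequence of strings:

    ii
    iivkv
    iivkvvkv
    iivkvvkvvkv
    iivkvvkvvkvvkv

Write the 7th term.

Every step adds vkv to the end: s(k+1) = s(k)·vkv.
From iivkvvkvvkvvkv, 2 further steps: iivkvvkvvkvvkv → iivkvvkvvkvvkvvkv → (answer).

iivkvvkvvkvvkvvkvvkv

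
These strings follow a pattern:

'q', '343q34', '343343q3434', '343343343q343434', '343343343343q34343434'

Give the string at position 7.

Each term wraps the previous one in 343 on the left and 34 on the right.
From 343343343343q34343434, 2 further steps: 343343343343q34343434 → 343343343343343q3434343434 → (answer).

343343343343343343q343434343434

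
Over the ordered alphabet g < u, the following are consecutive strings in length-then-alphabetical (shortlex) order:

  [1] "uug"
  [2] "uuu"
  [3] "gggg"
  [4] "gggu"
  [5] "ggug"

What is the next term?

gguu

Treat ggug as a base-2 numeral over the given alphabet and add one, carrying through any trailing u's.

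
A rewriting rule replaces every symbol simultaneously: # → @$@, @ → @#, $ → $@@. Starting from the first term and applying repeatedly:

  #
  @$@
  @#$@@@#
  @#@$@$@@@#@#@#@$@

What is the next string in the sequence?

φ(@#@$@$@@@#@#@#@$@) expands symbol-by-symbol to @# @$@ @# $@@ @# $@@ @# @# @# @$@ @# @$@ @# @$@ @# $@@ @#; joining the 17 pieces gives the next term.

@#@$@@#$@@@#$@@@#@#@#@$@@#@$@@#@$@@#$@@@#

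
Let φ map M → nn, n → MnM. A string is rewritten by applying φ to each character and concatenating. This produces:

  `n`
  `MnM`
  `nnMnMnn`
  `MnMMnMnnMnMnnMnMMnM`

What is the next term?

nnMnMnnnnMnMnnMnMMnMnnMnMnnMnMMnMnnMnMnnnnMnMnn

φ(MnMMnMnnMnMnnMnMMnM) expands symbol-by-symbol to nn MnM nn nn MnM nn MnM MnM nn MnM nn MnM MnM nn MnM nn nn MnM nn; joining the 19 pieces gives the next term.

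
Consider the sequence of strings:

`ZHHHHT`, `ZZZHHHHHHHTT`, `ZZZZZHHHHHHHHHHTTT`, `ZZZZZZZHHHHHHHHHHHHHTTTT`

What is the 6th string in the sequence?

ZZZZZZZZZZZHHHHHHHHHHHHHHHHHHHTTTTTT

Each string has the form Z^{2n-1} H^{3n+1} T^{n} (n = 1, 2, …).
At n = 6 the blocks have lengths 11, 19, 6.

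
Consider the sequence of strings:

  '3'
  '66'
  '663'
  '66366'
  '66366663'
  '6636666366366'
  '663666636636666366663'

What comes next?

6636666366366663666636636666366366

From term 3 onward, concatenate the last term with the second-to-last: 66·3 = 663, 663·66 = 66366, …
The next term joins 663666636636666366663 and 6636666366366.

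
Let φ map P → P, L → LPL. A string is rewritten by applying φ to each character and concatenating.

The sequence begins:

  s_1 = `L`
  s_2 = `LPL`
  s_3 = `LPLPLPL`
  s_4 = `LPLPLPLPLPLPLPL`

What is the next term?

Rewriting the 15 symbols of LPLPLPLPLPLPLPL one by one yields LPL P LPL P LPL P LPL P LPL P LPL P LPL P LPL; concatenated:

LPLPLPLPLPLPLPLPLPLPLPLPLPLPLPL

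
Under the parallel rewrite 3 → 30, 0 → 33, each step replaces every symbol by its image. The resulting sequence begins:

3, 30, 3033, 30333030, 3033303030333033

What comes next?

30333030303330333033303030333030

Applying the rule to each of the 16 symbols of 3033303030333033 gives the pieces 30 33 30 30 30 33 30 33 30 33 30 30 30 33 30 30, which concatenate to the answer.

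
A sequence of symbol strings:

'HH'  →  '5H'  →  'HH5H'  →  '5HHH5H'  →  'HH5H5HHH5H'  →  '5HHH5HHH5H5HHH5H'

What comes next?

Each term (from the third on) is the two preceding terms concatenated in order: term 3 = HH·5H = HH5H.
So term 7 is HH5H5HHH5H·5HHH5HHH5H5HHH5H.

HH5H5HHH5H5HHH5HHH5H5HHH5H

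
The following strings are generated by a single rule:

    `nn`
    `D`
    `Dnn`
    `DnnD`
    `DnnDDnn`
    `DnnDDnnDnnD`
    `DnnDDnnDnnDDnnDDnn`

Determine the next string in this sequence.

DnnDDnnDnnDDnnDDnnDnnDDnnDnnD

From term 3 onward, concatenate the last term with the second-to-last: D·nn = Dnn, Dnn·D = DnnD, …
So term 8 is DnnDDnnDnnDDnnDDnn·DnnDDnnDnnD.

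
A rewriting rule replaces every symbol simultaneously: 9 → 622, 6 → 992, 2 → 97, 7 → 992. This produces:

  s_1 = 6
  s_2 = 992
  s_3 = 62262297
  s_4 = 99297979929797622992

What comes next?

6226229762299262299262262297622992622992992979762262297

φ(99297979929797622992) expands symbol-by-symbol to 622 622 97 622 992 622 992 622 622 97 622 992 622 992 992 97 97 622 622 97; joining the 20 pieces gives the next term.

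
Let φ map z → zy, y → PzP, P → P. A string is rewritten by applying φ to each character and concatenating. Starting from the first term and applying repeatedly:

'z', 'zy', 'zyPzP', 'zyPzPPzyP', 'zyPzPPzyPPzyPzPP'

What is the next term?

Applying the rule to each of the 16 symbols of zyPzPPzyPPzyPzPP gives the pieces zy PzP P zy P P zy PzP P P zy PzP P zy P P, which concatenate to the answer.

zyPzPPzyPPzyPzPPPzyPzPPzyPP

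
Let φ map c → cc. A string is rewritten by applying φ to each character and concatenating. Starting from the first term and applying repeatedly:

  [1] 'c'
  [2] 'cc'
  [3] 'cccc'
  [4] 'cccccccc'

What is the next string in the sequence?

Rewriting each symbol of cccccccc: c→cc, c→cc, c→cc, c→cc, c→cc, c→cc, c→cc, c→cc, which concatenates to cc cc cc cc cc cc cc cc.

cccccccccccccccc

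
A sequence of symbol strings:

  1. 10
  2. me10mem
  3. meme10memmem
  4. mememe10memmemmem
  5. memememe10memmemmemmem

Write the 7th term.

memememememe10memmemmemmemmemmem

s(k+1) = me·s(k)·mem, so each term gains me as a prefix and mem as a suffix.
From memememe10memmemmemmem, 2 further steps: memememe10memmemmemmem → mememememe10memmemmemmemmem → (answer).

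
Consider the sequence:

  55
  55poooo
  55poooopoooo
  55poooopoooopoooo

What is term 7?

55poooopoooopoooopoooopoooopoooo

Every step adds poooo to the end: s(k+1) = s(k)·poooo.
From 55poooopoooopoooo, 3 further steps: 55poooopoooopoooo → 55poooopoooopoooopoooo → 55poooopoooopoooopoooopoooo → (answer).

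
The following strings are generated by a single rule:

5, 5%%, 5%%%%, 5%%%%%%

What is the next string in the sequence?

5%%%%%%%%

Each term is the previous one with %% appended.
One more step from 5%%%%%% gives the answer.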